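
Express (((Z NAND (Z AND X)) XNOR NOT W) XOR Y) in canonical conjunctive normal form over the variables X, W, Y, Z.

(X OR W OR NOT Y OR Z) AND (X OR W OR NOT Y OR NOT Z) AND (X OR NOT W OR Y OR Z) AND (X OR NOT W OR Y OR NOT Z) AND (NOT X OR W OR Y OR NOT Z) AND (NOT X OR W OR NOT Y OR Z) AND (NOT X OR NOT W OR Y OR Z) AND (NOT X OR NOT W OR NOT Y OR NOT Z)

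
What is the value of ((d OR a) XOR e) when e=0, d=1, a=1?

Substituting: ((1 OR 1) XOR 0)
= 1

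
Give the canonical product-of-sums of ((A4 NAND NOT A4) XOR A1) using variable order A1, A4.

ΠM(2, 3) = (NOT A1 OR A4) AND (NOT A1 OR NOT A4)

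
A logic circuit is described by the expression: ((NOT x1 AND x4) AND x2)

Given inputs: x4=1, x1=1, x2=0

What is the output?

Substituting: ((NOT 1 AND 1) AND 0)
= 0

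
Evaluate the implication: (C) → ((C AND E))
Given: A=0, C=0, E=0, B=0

Antecedent (C) = 0; consequent ((C AND E)) = 0.
0 → 0 = 1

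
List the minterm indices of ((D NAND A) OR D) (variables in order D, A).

Σm(0, 1, 2, 3) = (NOT D AND NOT A) OR (NOT D AND A) OR (D AND NOT A) OR (D AND A)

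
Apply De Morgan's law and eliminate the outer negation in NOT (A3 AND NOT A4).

NOT A3 OR A4
De Morgan's: NOT(AND of terms) = OR of negations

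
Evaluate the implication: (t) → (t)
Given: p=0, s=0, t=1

Antecedent (t) = 1; consequent (t) = 1.
1 → 1 = 1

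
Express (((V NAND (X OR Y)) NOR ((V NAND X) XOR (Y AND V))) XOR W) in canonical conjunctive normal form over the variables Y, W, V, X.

(Y OR W OR V OR X) AND (Y OR W OR V OR NOT X) AND (Y OR W OR NOT V OR X) AND (Y OR NOT W OR NOT V OR NOT X) AND (NOT Y OR W OR V OR X) AND (NOT Y OR W OR V OR NOT X) AND (NOT Y OR W OR NOT V OR NOT X) AND (NOT Y OR NOT W OR NOT V OR X)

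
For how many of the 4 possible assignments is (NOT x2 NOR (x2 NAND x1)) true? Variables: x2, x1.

Satisfying assignments: (1,1)
Count: 1 out of 4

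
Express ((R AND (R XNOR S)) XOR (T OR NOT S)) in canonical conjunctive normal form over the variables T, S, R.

(T OR NOT S OR R) AND (NOT T OR NOT S OR NOT R)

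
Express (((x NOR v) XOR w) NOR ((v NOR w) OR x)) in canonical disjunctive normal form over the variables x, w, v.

(NOT x AND NOT w AND v) OR (NOT x AND w AND NOT v)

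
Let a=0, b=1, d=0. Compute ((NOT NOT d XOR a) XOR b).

Substituting: ((NOT NOT 0 XOR 0) XOR 1)
= 1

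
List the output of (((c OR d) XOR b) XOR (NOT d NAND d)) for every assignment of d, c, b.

d | c | b | Output
------------------
0 | 0 | 0 | 1
0 | 0 | 1 | 0
0 | 1 | 0 | 0
0 | 1 | 1 | 1
1 | 0 | 0 | 0
1 | 0 | 1 | 1
1 | 1 | 0 | 0
1 | 1 | 1 | 1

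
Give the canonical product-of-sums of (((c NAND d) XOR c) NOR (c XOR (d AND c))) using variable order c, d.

ΠM(0, 1, 2, 3) = (c OR d) AND (c OR NOT d) AND (NOT c OR d) AND (NOT c OR NOT d)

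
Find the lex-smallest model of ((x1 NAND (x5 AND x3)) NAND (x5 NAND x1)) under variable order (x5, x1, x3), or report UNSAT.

x5=1, x1=1, x3=0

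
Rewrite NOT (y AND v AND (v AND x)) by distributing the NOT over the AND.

NOT y OR NOT v OR NOT (v AND x)
De Morgan's: NOT(AND of terms) = OR of negations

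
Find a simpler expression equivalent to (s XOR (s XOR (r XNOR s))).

By XOR self-cancellation ((E XOR v) XOR v = E):
= (r XNOR s)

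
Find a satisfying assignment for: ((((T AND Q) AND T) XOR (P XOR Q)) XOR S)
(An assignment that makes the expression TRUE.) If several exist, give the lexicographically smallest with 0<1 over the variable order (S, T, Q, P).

S=0, T=0, Q=0, P=1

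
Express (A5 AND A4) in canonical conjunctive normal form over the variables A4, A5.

(A4 OR A5) AND (A4 OR NOT A5) AND (NOT A4 OR A5)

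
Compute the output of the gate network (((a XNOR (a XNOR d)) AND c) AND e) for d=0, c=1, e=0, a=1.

Substituting: (((1 XNOR (1 XNOR 0)) AND 1) AND 0)
= 0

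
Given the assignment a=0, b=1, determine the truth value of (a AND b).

Substituting: (0 AND 1)
= 0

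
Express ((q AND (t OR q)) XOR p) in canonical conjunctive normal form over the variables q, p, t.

(q OR p OR t) AND (q OR p OR NOT t) AND (NOT q OR NOT p OR t) AND (NOT q OR NOT p OR NOT t)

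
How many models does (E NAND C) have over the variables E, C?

Satisfying assignments: (0,0), (0,1), (1,0)
Count: 3 out of 4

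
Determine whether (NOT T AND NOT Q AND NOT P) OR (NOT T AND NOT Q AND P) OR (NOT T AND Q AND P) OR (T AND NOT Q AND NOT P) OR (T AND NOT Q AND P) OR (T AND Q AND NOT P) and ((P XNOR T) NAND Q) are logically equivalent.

Yes, they are equivalent — the two output columns agree on all 8 assignments:
T | Q | P | Expression 1 | Expression 2
---------------------------------------
0 | 0 | 0 | 1 | 1
0 | 0 | 1 | 1 | 1
0 | 1 | 0 | 0 | 0
0 | 1 | 1 | 1 | 1
1 | 0 | 0 | 1 | 1
1 | 0 | 1 | 1 | 1
1 | 1 | 0 | 1 | 1
1 | 1 | 1 | 0 | 0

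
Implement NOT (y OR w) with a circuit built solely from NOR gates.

(((y NOR w) NOR (y NOR w)) NOR ((y NOR w) NOR (y NOR w)))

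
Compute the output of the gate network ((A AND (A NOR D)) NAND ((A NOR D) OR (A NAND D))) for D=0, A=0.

Substituting: ((0 AND (0 NOR 0)) NAND ((0 NOR 0) OR (0 NAND 0)))
= 1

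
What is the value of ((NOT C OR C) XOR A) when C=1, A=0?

Substituting: ((NOT 1 OR 1) XOR 0)
= 1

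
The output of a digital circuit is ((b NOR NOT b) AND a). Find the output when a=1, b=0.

Substituting: ((0 NOR NOT 0) AND 1)
= 0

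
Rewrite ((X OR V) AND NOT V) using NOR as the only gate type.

((((X NOR V) NOR (X NOR V)) NOR ((X NOR V) NOR (X NOR V))) NOR ((V NOR V) NOR (V NOR V)))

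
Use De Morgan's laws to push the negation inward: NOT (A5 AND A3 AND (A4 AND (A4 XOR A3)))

NOT A5 OR NOT A3 OR NOT (A4 AND (A4 XOR A3))
De Morgan's: NOT(AND of terms) = OR of negations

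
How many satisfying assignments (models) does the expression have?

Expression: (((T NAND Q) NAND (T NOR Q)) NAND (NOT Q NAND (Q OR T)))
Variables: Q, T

Satisfying assignments: (0,0), (0,1)
Count: 2 out of 4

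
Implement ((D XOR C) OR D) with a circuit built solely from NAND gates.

((((D NAND (D NAND C)) NAND (C NAND (D NAND C))) NAND ((D NAND (D NAND C)) NAND (C NAND (D NAND C)))) NAND (D NAND D))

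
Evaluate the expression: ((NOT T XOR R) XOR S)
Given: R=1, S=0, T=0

Substituting: ((NOT 0 XOR 1) XOR 0)
= 0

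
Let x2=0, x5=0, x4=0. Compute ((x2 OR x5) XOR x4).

Substituting: ((0 OR 0) XOR 0)
= 0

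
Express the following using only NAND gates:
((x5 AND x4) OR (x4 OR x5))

((((x5 NAND x4) NAND (x5 NAND x4)) NAND ((x5 NAND x4) NAND (x5 NAND x4))) NAND (((x4 NAND x4) NAND (x5 NAND x5)) NAND ((x4 NAND x4) NAND (x5 NAND x5))))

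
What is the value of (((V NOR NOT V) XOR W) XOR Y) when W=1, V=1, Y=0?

Substituting: (((1 NOR NOT 1) XOR 1) XOR 0)
= 1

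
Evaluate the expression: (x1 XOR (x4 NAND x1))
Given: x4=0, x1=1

Substituting: (1 XOR (0 NAND 1))
= 0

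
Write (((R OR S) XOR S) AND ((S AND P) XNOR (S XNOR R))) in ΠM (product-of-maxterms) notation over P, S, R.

ΠM(0, 2, 3, 4, 6, 7) = (P OR S OR R) AND (P OR NOT S OR R) AND (P OR NOT S OR NOT R) AND (NOT P OR S OR R) AND (NOT P OR NOT S OR R) AND (NOT P OR NOT S OR NOT R)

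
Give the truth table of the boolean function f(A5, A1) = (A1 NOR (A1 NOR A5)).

A5 | A1 | Output
----------------
0 | 0 | 0
0 | 1 | 0
1 | 0 | 1
1 | 1 | 0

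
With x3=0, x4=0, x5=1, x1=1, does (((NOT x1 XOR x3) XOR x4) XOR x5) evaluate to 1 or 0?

Substituting: (((NOT 1 XOR 0) XOR 0) XOR 1)
= 1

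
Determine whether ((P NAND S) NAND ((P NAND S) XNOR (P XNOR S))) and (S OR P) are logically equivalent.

Yes, they are equivalent — the two output columns agree on all 4 assignments:
S | P | Expression 1 | Expression 2
-----------------------------------
0 | 0 | 0 | 0
0 | 1 | 1 | 1
1 | 0 | 1 | 1
1 | 1 | 1 | 1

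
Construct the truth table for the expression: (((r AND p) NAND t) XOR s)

p | t | s | r | Output
----------------------
0 | 0 | 0 | 0 | 1
0 | 0 | 0 | 1 | 1
0 | 0 | 1 | 0 | 0
0 | 0 | 1 | 1 | 0
0 | 1 | 0 | 0 | 1
0 | 1 | 0 | 1 | 1
0 | 1 | 1 | 0 | 0
0 | 1 | 1 | 1 | 0
1 | 0 | 0 | 0 | 1
1 | 0 | 0 | 1 | 1
1 | 0 | 1 | 0 | 0
1 | 0 | 1 | 1 | 0
1 | 1 | 0 | 0 | 1
1 | 1 | 0 | 1 | 0
1 | 1 | 1 | 0 | 0
1 | 1 | 1 | 1 | 1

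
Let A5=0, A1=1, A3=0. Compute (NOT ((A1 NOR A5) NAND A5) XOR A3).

Substituting: (NOT ((1 NOR 0) NAND 0) XOR 0)
= 0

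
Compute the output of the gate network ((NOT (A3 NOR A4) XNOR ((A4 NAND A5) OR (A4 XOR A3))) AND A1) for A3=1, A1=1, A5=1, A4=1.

Substituting: ((NOT (1 NOR 1) XNOR ((1 NAND 1) OR (1 XOR 1))) AND 1)
= 0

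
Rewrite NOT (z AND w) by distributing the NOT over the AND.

NOT z OR NOT w
De Morgan's: NOT(AND of terms) = OR of negations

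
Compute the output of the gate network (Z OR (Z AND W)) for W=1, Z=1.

Substituting: (1 OR (1 AND 1))
= 1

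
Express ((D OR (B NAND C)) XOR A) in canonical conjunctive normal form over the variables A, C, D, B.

(A OR NOT C OR D OR NOT B) AND (NOT A OR C OR D OR B) AND (NOT A OR C OR D OR NOT B) AND (NOT A OR C OR NOT D OR B) AND (NOT A OR C OR NOT D OR NOT B) AND (NOT A OR NOT C OR D OR B) AND (NOT A OR NOT C OR NOT D OR B) AND (NOT A OR NOT C OR NOT D OR NOT B)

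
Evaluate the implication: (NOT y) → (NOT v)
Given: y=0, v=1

Antecedent (NOT y) = 1; consequent (NOT v) = 0.
1 → 0 = 0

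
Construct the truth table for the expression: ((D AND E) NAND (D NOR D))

E | D | Output
--------------
0 | 0 | 1
0 | 1 | 1
1 | 0 | 1
1 | 1 | 1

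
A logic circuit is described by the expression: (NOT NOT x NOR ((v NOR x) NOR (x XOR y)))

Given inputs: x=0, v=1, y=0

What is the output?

Substituting: (NOT NOT 0 NOR ((1 NOR 0) NOR (0 XOR 0)))
= 0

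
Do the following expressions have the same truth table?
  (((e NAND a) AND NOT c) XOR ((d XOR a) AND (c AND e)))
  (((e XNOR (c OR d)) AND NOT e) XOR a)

No. Counterexample: with d=0, a=0, c=0, e=1, Expression 1 = 1 but Expression 2 = 0.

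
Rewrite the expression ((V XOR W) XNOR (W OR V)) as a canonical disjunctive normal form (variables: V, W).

(NOT V AND NOT W) OR (NOT V AND W) OR (V AND NOT W)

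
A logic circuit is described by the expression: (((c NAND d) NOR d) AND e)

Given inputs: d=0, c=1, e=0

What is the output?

Substituting: (((1 NAND 0) NOR 0) AND 0)
= 0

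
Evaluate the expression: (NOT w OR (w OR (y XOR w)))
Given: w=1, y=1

Substituting: (NOT 1 OR (1 OR (1 XOR 1)))
= 1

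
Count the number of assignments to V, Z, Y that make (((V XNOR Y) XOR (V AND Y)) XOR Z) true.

Satisfying assignments: (0,0,0), (0,1,1), (1,1,0), (1,1,1)
Count: 4 out of 8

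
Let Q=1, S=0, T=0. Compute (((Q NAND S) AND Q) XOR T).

Substituting: (((1 NAND 0) AND 1) XOR 0)
= 1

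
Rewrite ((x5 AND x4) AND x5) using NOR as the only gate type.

((((x5 NOR x5) NOR (x4 NOR x4)) NOR ((x5 NOR x5) NOR (x4 NOR x4))) NOR (x5 NOR x5))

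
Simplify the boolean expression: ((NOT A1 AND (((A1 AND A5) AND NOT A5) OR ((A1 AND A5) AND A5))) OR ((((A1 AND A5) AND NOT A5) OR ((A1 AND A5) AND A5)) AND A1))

By distribution ((E AND v) OR (E AND NOT v) = E) then distribution ((E AND v) OR (E AND NOT v) = E):
= (A1 AND A5)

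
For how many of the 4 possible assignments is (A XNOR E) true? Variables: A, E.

Satisfying assignments: (0,0), (1,1)
Count: 2 out of 4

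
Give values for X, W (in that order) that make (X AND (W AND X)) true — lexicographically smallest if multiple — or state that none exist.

X=1, W=1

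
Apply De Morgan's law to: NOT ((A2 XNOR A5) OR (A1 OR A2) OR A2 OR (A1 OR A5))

NOT (A2 XNOR A5) AND NOT (A1 OR A2) AND NOT A2 AND NOT (A1 OR A5)
De Morgan's: NOT(OR of terms) = AND of negations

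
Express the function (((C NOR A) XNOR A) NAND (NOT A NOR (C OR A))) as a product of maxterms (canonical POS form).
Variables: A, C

ΠM() = TRUE (no maxterms)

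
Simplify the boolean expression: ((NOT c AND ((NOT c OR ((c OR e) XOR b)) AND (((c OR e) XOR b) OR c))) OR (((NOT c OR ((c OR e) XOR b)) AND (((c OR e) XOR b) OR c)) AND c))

By distribution ((E AND v) OR (E AND NOT v) = E) then distribution ((E OR v) AND (E OR NOT v) = E):
= ((c OR e) XOR b)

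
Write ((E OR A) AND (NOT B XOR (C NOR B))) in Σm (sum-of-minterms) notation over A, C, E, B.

Σm(6, 12, 14) = (NOT A AND C AND E AND NOT B) OR (A AND C AND NOT E AND NOT B) OR (A AND C AND E AND NOT B)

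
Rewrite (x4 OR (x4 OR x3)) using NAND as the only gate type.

((x4 NAND x4) NAND (((x4 NAND x4) NAND (x3 NAND x3)) NAND ((x4 NAND x4) NAND (x3 NAND x3))))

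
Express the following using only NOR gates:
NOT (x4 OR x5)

(((x4 NOR x5) NOR (x4 NOR x5)) NOR ((x4 NOR x5) NOR (x4 NOR x5)))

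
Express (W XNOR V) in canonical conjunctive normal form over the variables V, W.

(V OR NOT W) AND (NOT V OR W)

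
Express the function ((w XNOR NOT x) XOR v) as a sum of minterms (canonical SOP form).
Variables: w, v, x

Σm(1, 2, 4, 7) = (NOT w AND NOT v AND x) OR (NOT w AND v AND NOT x) OR (w AND NOT v AND NOT x) OR (w AND v AND x)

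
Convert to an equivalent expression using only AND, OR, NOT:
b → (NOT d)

NOT b OR (NOT d)
(Implication elimination: A → B = NOT A OR B)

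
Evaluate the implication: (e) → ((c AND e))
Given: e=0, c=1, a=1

Antecedent (e) = 0; consequent ((c AND e)) = 0.
0 → 0 = 1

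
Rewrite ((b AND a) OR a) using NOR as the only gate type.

((((b NOR b) NOR (a NOR a)) NOR a) NOR (((b NOR b) NOR (a NOR a)) NOR a))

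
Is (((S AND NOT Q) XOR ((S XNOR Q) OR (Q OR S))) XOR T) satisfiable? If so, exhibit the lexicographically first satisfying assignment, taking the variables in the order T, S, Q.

T=0, S=0, Q=0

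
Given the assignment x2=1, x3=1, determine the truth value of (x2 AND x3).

Substituting: (1 AND 1)
= 1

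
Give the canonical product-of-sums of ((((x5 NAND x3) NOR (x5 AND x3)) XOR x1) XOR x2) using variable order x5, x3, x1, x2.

ΠM(0, 3, 4, 7, 8, 11, 12, 15) = (x5 OR x3 OR x1 OR x2) AND (x5 OR x3 OR NOT x1 OR NOT x2) AND (x5 OR NOT x3 OR x1 OR x2) AND (x5 OR NOT x3 OR NOT x1 OR NOT x2) AND (NOT x5 OR x3 OR x1 OR x2) AND (NOT x5 OR x3 OR NOT x1 OR NOT x2) AND (NOT x5 OR NOT x3 OR x1 OR x2) AND (NOT x5 OR NOT x3 OR NOT x1 OR NOT x2)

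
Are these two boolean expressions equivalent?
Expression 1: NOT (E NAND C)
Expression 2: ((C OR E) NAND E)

No. Counterexample: with E=0, C=0, Expression 1 = 0 but Expression 2 = 1.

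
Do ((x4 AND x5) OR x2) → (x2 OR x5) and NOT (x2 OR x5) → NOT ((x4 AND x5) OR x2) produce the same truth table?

Yes, Contrapositive is always equivalent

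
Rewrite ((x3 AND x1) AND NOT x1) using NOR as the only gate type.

((((x3 NOR x3) NOR (x1 NOR x1)) NOR ((x3 NOR x3) NOR (x1 NOR x1))) NOR ((x1 NOR x1) NOR (x1 NOR x1)))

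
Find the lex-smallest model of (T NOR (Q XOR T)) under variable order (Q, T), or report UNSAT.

Q=0, T=0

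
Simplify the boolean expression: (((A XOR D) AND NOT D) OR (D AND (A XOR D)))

By distribution ((E AND v) OR (E AND NOT v) = E):
= (A XOR D)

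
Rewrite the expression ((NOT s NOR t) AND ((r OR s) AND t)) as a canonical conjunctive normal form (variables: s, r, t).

(s OR r OR t) AND (s OR r OR NOT t) AND (s OR NOT r OR t) AND (s OR NOT r OR NOT t) AND (NOT s OR r OR t) AND (NOT s OR r OR NOT t) AND (NOT s OR NOT r OR t) AND (NOT s OR NOT r OR NOT t)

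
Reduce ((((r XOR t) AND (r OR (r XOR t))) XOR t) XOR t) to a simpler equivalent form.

By XOR self-cancellation ((E XOR v) XOR v = E) then absorption (E AND (E OR v) = E):
= (r XOR t)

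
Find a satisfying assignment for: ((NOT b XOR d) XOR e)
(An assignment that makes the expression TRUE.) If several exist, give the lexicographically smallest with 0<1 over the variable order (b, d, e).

b=0, d=0, e=0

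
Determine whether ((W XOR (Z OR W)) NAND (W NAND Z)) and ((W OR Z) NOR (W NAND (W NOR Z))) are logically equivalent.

No. Counterexample: with W=0, Z=0, Expression 1 = 1 but Expression 2 = 0.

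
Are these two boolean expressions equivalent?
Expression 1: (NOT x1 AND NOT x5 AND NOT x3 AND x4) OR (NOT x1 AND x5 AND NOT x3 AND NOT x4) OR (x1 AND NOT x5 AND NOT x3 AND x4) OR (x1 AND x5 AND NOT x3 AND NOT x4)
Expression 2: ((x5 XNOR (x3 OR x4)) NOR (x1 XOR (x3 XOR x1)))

Yes, they are equivalent — the two output columns agree on all 16 assignments:
x1 | x5 | x3 | x4 | Expression 1 | Expression 2
-----------------------------------------------
0 | 0 | 0 | 0 | 0 | 0
0 | 0 | 0 | 1 | 1 | 1
0 | 0 | 1 | 0 | 0 | 0
0 | 0 | 1 | 1 | 0 | 0
0 | 1 | 0 | 0 | 1 | 1
0 | 1 | 0 | 1 | 0 | 0
0 | 1 | 1 | 0 | 0 | 0
0 | 1 | 1 | 1 | 0 | 0
1 | 0 | 0 | 0 | 0 | 0
1 | 0 | 0 | 1 | 1 | 1
1 | 0 | 1 | 0 | 0 | 0
1 | 0 | 1 | 1 | 0 | 0
1 | 1 | 0 | 0 | 1 | 1
1 | 1 | 0 | 1 | 0 | 0
1 | 1 | 1 | 0 | 0 | 0
1 | 1 | 1 | 1 | 0 | 0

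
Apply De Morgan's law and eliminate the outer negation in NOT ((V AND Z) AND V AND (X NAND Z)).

NOT (V AND Z) OR NOT V OR NOT (X NAND Z)
De Morgan's: NOT(AND of terms) = OR of negations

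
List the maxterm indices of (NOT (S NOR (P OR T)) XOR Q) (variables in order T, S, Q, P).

ΠM(0, 3, 6, 7, 10, 11, 14, 15) = (T OR S OR Q OR P) AND (T OR S OR NOT Q OR NOT P) AND (T OR NOT S OR NOT Q OR P) AND (T OR NOT S OR NOT Q OR NOT P) AND (NOT T OR S OR NOT Q OR P) AND (NOT T OR S OR NOT Q OR NOT P) AND (NOT T OR NOT S OR NOT Q OR P) AND (NOT T OR NOT S OR NOT Q OR NOT P)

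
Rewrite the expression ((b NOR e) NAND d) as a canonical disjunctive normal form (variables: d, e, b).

(NOT d AND NOT e AND NOT b) OR (NOT d AND NOT e AND b) OR (NOT d AND e AND NOT b) OR (NOT d AND e AND b) OR (d AND NOT e AND b) OR (d AND e AND NOT b) OR (d AND e AND b)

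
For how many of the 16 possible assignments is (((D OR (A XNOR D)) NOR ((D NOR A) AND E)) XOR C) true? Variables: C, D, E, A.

Satisfying assignments: (0,0,0,1), (0,0,1,1), (1,0,0,0), (1,0,1,0), (1,1,0,0), (1,1,0,1), (1,1,1,0), (1,1,1,1)
Count: 8 out of 16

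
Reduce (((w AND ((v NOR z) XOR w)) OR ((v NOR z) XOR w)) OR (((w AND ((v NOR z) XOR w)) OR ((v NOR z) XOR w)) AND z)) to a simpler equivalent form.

By absorption (E OR (E AND v) = E) then absorption (E OR (E AND v) = E):
= ((v NOR z) XOR w)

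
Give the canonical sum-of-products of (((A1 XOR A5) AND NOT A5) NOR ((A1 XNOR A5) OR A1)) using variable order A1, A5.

Σm(1) = (NOT A1 AND A5)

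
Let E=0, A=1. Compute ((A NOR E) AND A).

Substituting: ((1 NOR 0) AND 1)
= 0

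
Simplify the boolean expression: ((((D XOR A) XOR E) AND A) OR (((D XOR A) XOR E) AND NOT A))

By distribution ((E AND v) OR (E AND NOT v) = E):
= ((D XOR A) XOR E)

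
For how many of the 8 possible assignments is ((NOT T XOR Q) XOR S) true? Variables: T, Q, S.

Satisfying assignments: (0,0,0), (0,1,1), (1,0,1), (1,1,0)
Count: 4 out of 8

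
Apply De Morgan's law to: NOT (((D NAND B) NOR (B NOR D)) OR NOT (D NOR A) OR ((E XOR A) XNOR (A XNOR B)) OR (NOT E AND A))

NOT ((D NAND B) NOR (B NOR D)) AND (D NOR A) AND NOT ((E XOR A) XNOR (A XNOR B)) AND NOT (NOT E AND A)
De Morgan's: NOT(OR of terms) = AND of negations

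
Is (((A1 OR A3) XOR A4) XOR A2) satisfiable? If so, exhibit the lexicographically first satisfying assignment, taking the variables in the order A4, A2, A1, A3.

A4=0, A2=0, A1=0, A3=1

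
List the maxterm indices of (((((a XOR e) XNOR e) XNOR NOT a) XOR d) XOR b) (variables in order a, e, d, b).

ΠM(1, 2, 5, 6, 9, 10, 13, 14) = (a OR e OR d OR NOT b) AND (a OR e OR NOT d OR b) AND (a OR NOT e OR d OR NOT b) AND (a OR NOT e OR NOT d OR b) AND (NOT a OR e OR d OR NOT b) AND (NOT a OR e OR NOT d OR b) AND (NOT a OR NOT e OR d OR NOT b) AND (NOT a OR NOT e OR NOT d OR b)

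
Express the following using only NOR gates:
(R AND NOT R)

((R NOR R) NOR ((R NOR R) NOR (R NOR R)))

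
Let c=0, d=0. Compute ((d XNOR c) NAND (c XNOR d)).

Substituting: ((0 XNOR 0) NAND (0 XNOR 0))
= 0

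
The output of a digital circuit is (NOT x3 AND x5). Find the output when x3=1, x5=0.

Substituting: (NOT 1 AND 0)
= 0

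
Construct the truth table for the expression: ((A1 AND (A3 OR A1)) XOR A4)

A3 | A4 | A1 | Output
---------------------
0 | 0 | 0 | 0
0 | 0 | 1 | 1
0 | 1 | 0 | 1
0 | 1 | 1 | 0
1 | 0 | 0 | 0
1 | 0 | 1 | 1
1 | 1 | 0 | 1
1 | 1 | 1 | 0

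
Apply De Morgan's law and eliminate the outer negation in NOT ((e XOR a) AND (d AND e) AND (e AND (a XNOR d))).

NOT (e XOR a) OR NOT (d AND e) OR NOT (e AND (a XNOR d))
De Morgan's: NOT(AND of terms) = OR of negations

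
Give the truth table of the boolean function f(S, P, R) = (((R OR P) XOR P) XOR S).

S | P | R | Output
------------------
0 | 0 | 0 | 0
0 | 0 | 1 | 1
0 | 1 | 0 | 0
0 | 1 | 1 | 0
1 | 0 | 0 | 1
1 | 0 | 1 | 0
1 | 1 | 0 | 1
1 | 1 | 1 | 1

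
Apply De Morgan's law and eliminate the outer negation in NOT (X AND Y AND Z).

NOT X OR NOT Y OR NOT Z
De Morgan's: NOT(AND of terms) = OR of negations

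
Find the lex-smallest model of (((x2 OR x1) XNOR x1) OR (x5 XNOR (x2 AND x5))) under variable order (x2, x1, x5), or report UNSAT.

x2=0, x1=0, x5=0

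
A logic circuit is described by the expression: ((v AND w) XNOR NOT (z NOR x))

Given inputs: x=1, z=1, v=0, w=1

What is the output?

Substituting: ((0 AND 1) XNOR NOT (1 NOR 1))
= 0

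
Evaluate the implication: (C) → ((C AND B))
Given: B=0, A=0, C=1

Antecedent (C) = 1; consequent ((C AND B)) = 0.
1 → 0 = 0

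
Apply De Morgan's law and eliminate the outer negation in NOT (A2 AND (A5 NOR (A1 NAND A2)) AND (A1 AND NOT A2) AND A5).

NOT A2 OR NOT (A5 NOR (A1 NAND A2)) OR NOT (A1 AND NOT A2) OR NOT A5
De Morgan's: NOT(AND of terms) = OR of negations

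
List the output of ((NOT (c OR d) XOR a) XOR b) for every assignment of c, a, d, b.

c | a | d | b | Output
----------------------
0 | 0 | 0 | 0 | 1
0 | 0 | 0 | 1 | 0
0 | 0 | 1 | 0 | 0
0 | 0 | 1 | 1 | 1
0 | 1 | 0 | 0 | 0
0 | 1 | 0 | 1 | 1
0 | 1 | 1 | 0 | 1
0 | 1 | 1 | 1 | 0
1 | 0 | 0 | 0 | 0
1 | 0 | 0 | 1 | 1
1 | 0 | 1 | 0 | 0
1 | 0 | 1 | 1 | 1
1 | 1 | 0 | 0 | 1
1 | 1 | 0 | 1 | 0
1 | 1 | 1 | 0 | 1
1 | 1 | 1 | 1 | 0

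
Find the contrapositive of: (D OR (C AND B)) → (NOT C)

Contrapositive: C → NOT (D OR (C AND B))
Note: A statement and its contrapositive are logically equivalent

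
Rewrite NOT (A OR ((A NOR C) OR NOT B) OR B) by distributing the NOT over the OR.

NOT A AND NOT ((A NOR C) OR NOT B) AND NOT B
De Morgan's: NOT(OR of terms) = AND of negations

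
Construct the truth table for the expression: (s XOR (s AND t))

s | t | Output
--------------
0 | 0 | 0
0 | 1 | 0
1 | 0 | 1
1 | 1 | 0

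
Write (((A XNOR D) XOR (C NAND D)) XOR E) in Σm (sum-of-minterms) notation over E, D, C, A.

Σm(1, 3, 4, 7, 8, 10, 13, 14) = (NOT E AND NOT D AND NOT C AND A) OR (NOT E AND NOT D AND C AND A) OR (NOT E AND D AND NOT C AND NOT A) OR (NOT E AND D AND C AND A) OR (E AND NOT D AND NOT C AND NOT A) OR (E AND NOT D AND C AND NOT A) OR (E AND D AND NOT C AND A) OR (E AND D AND C AND NOT A)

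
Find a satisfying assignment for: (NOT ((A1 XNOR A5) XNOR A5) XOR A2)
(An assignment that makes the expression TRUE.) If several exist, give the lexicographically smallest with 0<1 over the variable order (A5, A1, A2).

A5=0, A1=0, A2=0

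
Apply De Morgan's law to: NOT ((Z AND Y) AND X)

NOT (Z AND Y) OR NOT X
De Morgan's: NOT(AND of terms) = OR of negations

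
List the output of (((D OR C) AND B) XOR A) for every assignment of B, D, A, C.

B | D | A | C | Output
----------------------
0 | 0 | 0 | 0 | 0
0 | 0 | 0 | 1 | 0
0 | 0 | 1 | 0 | 1
0 | 0 | 1 | 1 | 1
0 | 1 | 0 | 0 | 0
0 | 1 | 0 | 1 | 0
0 | 1 | 1 | 0 | 1
0 | 1 | 1 | 1 | 1
1 | 0 | 0 | 0 | 0
1 | 0 | 0 | 1 | 1
1 | 0 | 1 | 0 | 1
1 | 0 | 1 | 1 | 0
1 | 1 | 0 | 0 | 1
1 | 1 | 0 | 1 | 1
1 | 1 | 1 | 0 | 0
1 | 1 | 1 | 1 | 0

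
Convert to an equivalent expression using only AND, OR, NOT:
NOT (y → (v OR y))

y AND NOT (v OR y)
(Negated implication: NOT(A → B) = A AND NOT B)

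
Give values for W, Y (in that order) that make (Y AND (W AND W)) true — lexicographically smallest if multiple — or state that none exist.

W=1, Y=1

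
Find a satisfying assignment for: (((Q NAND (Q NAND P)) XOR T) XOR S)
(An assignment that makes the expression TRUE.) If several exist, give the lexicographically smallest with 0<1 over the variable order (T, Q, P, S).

T=0, Q=0, P=0, S=0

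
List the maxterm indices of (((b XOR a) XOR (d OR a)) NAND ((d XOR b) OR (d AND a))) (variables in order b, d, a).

ΠM(2, 4, 5, 7) = (b OR NOT d OR a) AND (NOT b OR d OR a) AND (NOT b OR d OR NOT a) AND (NOT b OR NOT d OR NOT a)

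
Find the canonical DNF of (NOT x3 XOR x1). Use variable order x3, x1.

(NOT x3 AND NOT x1) OR (x3 AND x1)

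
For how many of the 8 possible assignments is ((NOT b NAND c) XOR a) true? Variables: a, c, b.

Satisfying assignments: (0,0,0), (0,0,1), (0,1,1), (1,1,0)
Count: 4 out of 8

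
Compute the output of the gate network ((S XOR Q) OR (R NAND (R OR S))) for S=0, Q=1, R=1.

Substituting: ((0 XOR 1) OR (1 NAND (1 OR 0)))
= 1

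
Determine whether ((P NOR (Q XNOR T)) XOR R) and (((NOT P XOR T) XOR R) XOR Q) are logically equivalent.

No. Counterexample: with P=0, T=0, R=0, Q=0, Expression 1 = 0 but Expression 2 = 1.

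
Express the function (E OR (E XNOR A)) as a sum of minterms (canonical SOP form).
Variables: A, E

Σm(0, 1, 3) = (NOT A AND NOT E) OR (NOT A AND E) OR (A AND E)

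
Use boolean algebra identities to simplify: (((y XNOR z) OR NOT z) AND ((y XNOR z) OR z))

By distribution ((E OR v) AND (E OR NOT v) = E):
= (y XNOR z)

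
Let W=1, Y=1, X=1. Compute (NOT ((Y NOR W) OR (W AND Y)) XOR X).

Substituting: (NOT ((1 NOR 1) OR (1 AND 1)) XOR 1)
= 1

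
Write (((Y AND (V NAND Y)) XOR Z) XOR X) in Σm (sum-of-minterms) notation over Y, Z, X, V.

Σm(2, 3, 4, 5, 8, 11, 13, 14) = (NOT Y AND NOT Z AND X AND NOT V) OR (NOT Y AND NOT Z AND X AND V) OR (NOT Y AND Z AND NOT X AND NOT V) OR (NOT Y AND Z AND NOT X AND V) OR (Y AND NOT Z AND NOT X AND NOT V) OR (Y AND NOT Z AND X AND V) OR (Y AND Z AND NOT X AND V) OR (Y AND Z AND X AND NOT V)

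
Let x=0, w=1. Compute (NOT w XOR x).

Substituting: (NOT 1 XOR 0)
= 0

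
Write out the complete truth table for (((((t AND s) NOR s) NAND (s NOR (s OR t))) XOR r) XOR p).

r | t | p | s | Output
----------------------
0 | 0 | 0 | 0 | 0
0 | 0 | 0 | 1 | 1
0 | 0 | 1 | 0 | 1
0 | 0 | 1 | 1 | 0
0 | 1 | 0 | 0 | 1
0 | 1 | 0 | 1 | 1
0 | 1 | 1 | 0 | 0
0 | 1 | 1 | 1 | 0
1 | 0 | 0 | 0 | 1
1 | 0 | 0 | 1 | 0
1 | 0 | 1 | 0 | 0
1 | 0 | 1 | 1 | 1
1 | 1 | 0 | 0 | 0
1 | 1 | 0 | 1 | 0
1 | 1 | 1 | 0 | 1
1 | 1 | 1 | 1 | 1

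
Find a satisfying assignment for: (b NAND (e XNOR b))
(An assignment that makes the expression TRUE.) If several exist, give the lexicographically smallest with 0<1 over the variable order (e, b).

e=0, b=0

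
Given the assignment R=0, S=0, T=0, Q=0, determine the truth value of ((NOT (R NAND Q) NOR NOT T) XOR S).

Substituting: ((NOT (0 NAND 0) NOR NOT 0) XOR 0)
= 0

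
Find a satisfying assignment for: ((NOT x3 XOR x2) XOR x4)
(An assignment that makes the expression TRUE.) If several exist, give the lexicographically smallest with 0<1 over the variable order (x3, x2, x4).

x3=0, x2=0, x4=0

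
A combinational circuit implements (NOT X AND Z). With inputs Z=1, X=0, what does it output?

Substituting: (NOT 0 AND 1)
= 1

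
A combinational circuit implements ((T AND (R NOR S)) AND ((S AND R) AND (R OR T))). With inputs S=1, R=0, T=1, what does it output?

Substituting: ((1 AND (0 NOR 1)) AND ((1 AND 0) AND (0 OR 1)))
= 0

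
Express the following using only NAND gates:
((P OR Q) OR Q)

((((P NAND P) NAND (Q NAND Q)) NAND ((P NAND P) NAND (Q NAND Q))) NAND (Q NAND Q))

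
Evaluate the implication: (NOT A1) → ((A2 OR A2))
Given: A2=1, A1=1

Antecedent (NOT A1) = 0; consequent ((A2 OR A2)) = 1.
0 → 1 = 1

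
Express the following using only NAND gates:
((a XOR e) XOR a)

((((a NAND (a NAND e)) NAND (e NAND (a NAND e))) NAND (((a NAND (a NAND e)) NAND (e NAND (a NAND e))) NAND a)) NAND (a NAND (((a NAND (a NAND e)) NAND (e NAND (a NAND e))) NAND a)))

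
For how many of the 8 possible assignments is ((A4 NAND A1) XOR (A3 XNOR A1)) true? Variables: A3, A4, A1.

Satisfying assignments: (0,0,1), (1,0,0), (1,1,0), (1,1,1)
Count: 4 out of 8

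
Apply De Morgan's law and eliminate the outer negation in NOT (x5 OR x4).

NOT x5 AND NOT x4
De Morgan's: NOT(OR of terms) = AND of negations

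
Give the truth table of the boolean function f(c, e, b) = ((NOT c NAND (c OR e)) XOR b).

c | e | b | Output
------------------
0 | 0 | 0 | 1
0 | 0 | 1 | 0
0 | 1 | 0 | 0
0 | 1 | 1 | 1
1 | 0 | 0 | 1
1 | 0 | 1 | 0
1 | 1 | 0 | 1
1 | 1 | 1 | 0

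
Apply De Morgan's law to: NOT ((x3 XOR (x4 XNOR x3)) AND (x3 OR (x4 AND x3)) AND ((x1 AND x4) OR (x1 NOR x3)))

NOT (x3 XOR (x4 XNOR x3)) OR NOT (x3 OR (x4 AND x3)) OR NOT ((x1 AND x4) OR (x1 NOR x3))
De Morgan's: NOT(AND of terms) = OR of negations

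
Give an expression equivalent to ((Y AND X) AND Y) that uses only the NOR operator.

((((Y NOR Y) NOR (X NOR X)) NOR ((Y NOR Y) NOR (X NOR X))) NOR (Y NOR Y))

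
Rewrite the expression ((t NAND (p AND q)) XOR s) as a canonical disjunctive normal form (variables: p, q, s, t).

(NOT p AND NOT q AND NOT s AND NOT t) OR (NOT p AND NOT q AND NOT s AND t) OR (NOT p AND q AND NOT s AND NOT t) OR (NOT p AND q AND NOT s AND t) OR (p AND NOT q AND NOT s AND NOT t) OR (p AND NOT q AND NOT s AND t) OR (p AND q AND NOT s AND NOT t) OR (p AND q AND s AND t)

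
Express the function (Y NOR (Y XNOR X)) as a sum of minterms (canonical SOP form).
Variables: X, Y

Σm(2) = (X AND NOT Y)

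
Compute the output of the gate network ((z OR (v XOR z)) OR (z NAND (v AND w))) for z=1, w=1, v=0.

Substituting: ((1 OR (0 XOR 1)) OR (1 NAND (0 AND 1)))
= 1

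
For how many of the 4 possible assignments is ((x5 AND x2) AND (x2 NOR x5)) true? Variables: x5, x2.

No assignment satisfies the expression.
Count: 0 out of 4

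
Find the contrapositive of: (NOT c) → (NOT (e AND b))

Contrapositive: (e AND b) → c
Note: A statement and its contrapositive are logically equivalent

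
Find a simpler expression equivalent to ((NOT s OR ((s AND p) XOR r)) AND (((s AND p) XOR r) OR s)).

By distribution ((E OR v) AND (E OR NOT v) = E):
= ((s AND p) XOR r)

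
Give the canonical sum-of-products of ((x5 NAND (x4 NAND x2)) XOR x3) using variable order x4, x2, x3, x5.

Σm(0, 3, 4, 7, 8, 11, 12, 13) = (NOT x4 AND NOT x2 AND NOT x3 AND NOT x5) OR (NOT x4 AND NOT x2 AND x3 AND x5) OR (NOT x4 AND x2 AND NOT x3 AND NOT x5) OR (NOT x4 AND x2 AND x3 AND x5) OR (x4 AND NOT x2 AND NOT x3 AND NOT x5) OR (x4 AND NOT x2 AND x3 AND x5) OR (x4 AND x2 AND NOT x3 AND NOT x5) OR (x4 AND x2 AND NOT x3 AND x5)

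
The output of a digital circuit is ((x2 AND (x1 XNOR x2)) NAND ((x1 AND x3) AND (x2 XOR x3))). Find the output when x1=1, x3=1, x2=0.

Substituting: ((0 AND (1 XNOR 0)) NAND ((1 AND 1) AND (0 XOR 1)))
= 1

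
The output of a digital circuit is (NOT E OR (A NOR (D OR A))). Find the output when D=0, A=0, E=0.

Substituting: (NOT 0 OR (0 NOR (0 OR 0)))
= 1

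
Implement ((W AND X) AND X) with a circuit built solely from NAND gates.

((((W NAND X) NAND (W NAND X)) NAND X) NAND (((W NAND X) NAND (W NAND X)) NAND X))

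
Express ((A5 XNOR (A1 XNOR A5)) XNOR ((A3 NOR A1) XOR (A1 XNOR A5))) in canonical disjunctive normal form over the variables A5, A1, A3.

(NOT A5 AND NOT A1 AND NOT A3) OR (A5 AND NOT A1 AND A3) OR (A5 AND A1 AND NOT A3) OR (A5 AND A1 AND A3)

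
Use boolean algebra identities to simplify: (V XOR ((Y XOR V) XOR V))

By XOR self-cancellation ((E XOR v) XOR v = E):
= (Y XOR V)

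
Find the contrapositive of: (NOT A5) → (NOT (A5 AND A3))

Contrapositive: (A5 AND A3) → A5
Note: A statement and its contrapositive are logically equivalent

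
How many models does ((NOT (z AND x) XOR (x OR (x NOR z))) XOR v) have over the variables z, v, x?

Satisfying assignments: (0,1,0), (0,1,1), (1,0,0), (1,0,1)
Count: 4 out of 8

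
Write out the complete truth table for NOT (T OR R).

T | R | Output
--------------
0 | 0 | 1
0 | 1 | 0
1 | 0 | 0
1 | 1 | 0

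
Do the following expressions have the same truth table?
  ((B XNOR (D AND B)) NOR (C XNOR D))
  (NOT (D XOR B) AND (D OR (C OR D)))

No. Counterexample: with C=0, D=1, B=1, Expression 1 = 0 but Expression 2 = 1.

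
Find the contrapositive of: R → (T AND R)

Contrapositive: NOT (T AND R) → NOT R
Note: A statement and its contrapositive are logically equivalent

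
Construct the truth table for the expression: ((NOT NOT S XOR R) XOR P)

S | R | P | Output
------------------
0 | 0 | 0 | 0
0 | 0 | 1 | 1
0 | 1 | 0 | 1
0 | 1 | 1 | 0
1 | 0 | 0 | 1
1 | 0 | 1 | 0
1 | 1 | 0 | 0
1 | 1 | 1 | 1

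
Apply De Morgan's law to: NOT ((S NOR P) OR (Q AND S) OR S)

NOT (S NOR P) AND NOT (Q AND S) AND NOT S
De Morgan's: NOT(OR of terms) = AND of negations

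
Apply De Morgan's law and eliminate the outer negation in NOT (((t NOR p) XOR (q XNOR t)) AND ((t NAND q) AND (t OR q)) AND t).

NOT ((t NOR p) XOR (q XNOR t)) OR NOT ((t NAND q) AND (t OR q)) OR NOT t
De Morgan's: NOT(AND of terms) = OR of negations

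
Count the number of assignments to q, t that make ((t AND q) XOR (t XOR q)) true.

Satisfying assignments: (0,1), (1,0), (1,1)
Count: 3 out of 4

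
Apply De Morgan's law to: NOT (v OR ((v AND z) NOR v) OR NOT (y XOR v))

NOT v AND NOT ((v AND z) NOR v) AND (y XOR v)
De Morgan's: NOT(OR of terms) = AND of negations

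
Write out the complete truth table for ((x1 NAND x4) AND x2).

x2 | x1 | x4 | Output
---------------------
0 | 0 | 0 | 0
0 | 0 | 1 | 0
0 | 1 | 0 | 0
0 | 1 | 1 | 0
1 | 0 | 0 | 1
1 | 0 | 1 | 1
1 | 1 | 0 | 1
1 | 1 | 1 | 0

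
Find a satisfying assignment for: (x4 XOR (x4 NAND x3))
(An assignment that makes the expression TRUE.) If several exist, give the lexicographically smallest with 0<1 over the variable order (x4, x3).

x4=0, x3=0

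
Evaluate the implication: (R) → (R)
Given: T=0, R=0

Antecedent (R) = 0; consequent (R) = 0.
0 → 0 = 1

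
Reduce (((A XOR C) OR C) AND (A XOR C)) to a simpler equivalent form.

By absorption (E AND (E OR v) = E):
= (A XOR C)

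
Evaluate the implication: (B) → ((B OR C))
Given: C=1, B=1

Antecedent (B) = 1; consequent ((B OR C)) = 1.
1 → 1 = 1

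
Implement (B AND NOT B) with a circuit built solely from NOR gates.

((B NOR B) NOR ((B NOR B) NOR (B NOR B)))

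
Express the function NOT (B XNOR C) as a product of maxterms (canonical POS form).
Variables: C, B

ΠM(0, 3) = (C OR B) AND (NOT C OR NOT B)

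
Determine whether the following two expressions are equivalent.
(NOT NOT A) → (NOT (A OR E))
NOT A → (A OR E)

No, Inverse is not equivalent to original (counterexample: A=0, B=0, E=0)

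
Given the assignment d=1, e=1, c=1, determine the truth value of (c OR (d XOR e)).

Substituting: (1 OR (1 XOR 1))
= 1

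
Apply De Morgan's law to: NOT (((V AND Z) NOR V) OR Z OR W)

NOT ((V AND Z) NOR V) AND NOT Z AND NOT W
De Morgan's: NOT(OR of terms) = AND of negations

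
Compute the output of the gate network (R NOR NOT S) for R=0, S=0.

Substituting: (0 NOR NOT 0)
= 0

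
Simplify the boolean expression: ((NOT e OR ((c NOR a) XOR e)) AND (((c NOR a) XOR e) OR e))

By distribution ((E OR v) AND (E OR NOT v) = E):
= ((c NOR a) XOR e)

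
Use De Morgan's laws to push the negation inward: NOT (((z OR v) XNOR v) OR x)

NOT ((z OR v) XNOR v) AND NOT x
De Morgan's: NOT(OR of terms) = AND of negations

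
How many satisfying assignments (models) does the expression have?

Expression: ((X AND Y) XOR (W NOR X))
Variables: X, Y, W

Satisfying assignments: (0,0,0), (0,1,0), (1,1,0), (1,1,1)
Count: 4 out of 8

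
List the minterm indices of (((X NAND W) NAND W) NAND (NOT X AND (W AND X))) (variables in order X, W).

Σm(0, 1, 2, 3) = (NOT X AND NOT W) OR (NOT X AND W) OR (X AND NOT W) OR (X AND W)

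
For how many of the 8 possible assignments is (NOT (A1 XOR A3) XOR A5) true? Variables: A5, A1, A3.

Satisfying assignments: (0,0,0), (0,1,1), (1,0,1), (1,1,0)
Count: 4 out of 8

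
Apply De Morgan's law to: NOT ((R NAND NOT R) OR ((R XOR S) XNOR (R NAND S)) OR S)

NOT (R NAND NOT R) AND NOT ((R XOR S) XNOR (R NAND S)) AND NOT S
De Morgan's: NOT(OR of terms) = AND of negations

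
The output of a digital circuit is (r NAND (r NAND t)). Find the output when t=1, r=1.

Substituting: (1 NAND (1 NAND 1))
= 1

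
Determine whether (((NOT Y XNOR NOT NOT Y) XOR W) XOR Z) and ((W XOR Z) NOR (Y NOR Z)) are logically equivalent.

No. Counterexample: with Y=0, W=0, Z=1, Expression 1 = 1 but Expression 2 = 0.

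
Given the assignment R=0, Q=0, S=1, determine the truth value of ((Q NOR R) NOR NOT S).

Substituting: ((0 NOR 0) NOR NOT 1)
= 0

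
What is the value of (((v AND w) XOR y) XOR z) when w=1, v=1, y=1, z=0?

Substituting: (((1 AND 1) XOR 1) XOR 0)
= 0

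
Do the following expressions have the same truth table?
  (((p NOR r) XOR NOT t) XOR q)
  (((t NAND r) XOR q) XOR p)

No. Counterexample: with q=0, r=0, p=0, t=0, Expression 1 = 0 but Expression 2 = 1.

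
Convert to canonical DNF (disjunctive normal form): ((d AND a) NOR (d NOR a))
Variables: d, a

(NOT d AND a) OR (d AND NOT a)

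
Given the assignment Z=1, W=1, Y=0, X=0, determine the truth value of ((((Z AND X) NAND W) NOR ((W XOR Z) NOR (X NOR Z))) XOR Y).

Substituting: ((((1 AND 0) NAND 1) NOR ((1 XOR 1) NOR (0 NOR 1))) XOR 0)
= 0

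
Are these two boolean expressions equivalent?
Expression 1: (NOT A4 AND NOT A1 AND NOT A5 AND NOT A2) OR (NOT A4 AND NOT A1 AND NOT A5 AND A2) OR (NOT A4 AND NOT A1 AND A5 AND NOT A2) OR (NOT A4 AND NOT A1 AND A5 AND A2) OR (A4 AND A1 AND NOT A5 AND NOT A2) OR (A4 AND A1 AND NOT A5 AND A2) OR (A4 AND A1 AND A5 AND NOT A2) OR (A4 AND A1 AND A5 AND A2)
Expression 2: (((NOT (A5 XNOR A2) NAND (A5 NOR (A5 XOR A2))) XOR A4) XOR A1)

Yes, they are equivalent — the two output columns agree on all 16 assignments:
A4 | A1 | A5 | A2 | Expression 1 | Expression 2
-----------------------------------------------
0 | 0 | 0 | 0 | 1 | 1
0 | 0 | 0 | 1 | 1 | 1
0 | 0 | 1 | 0 | 1 | 1
0 | 0 | 1 | 1 | 1 | 1
0 | 1 | 0 | 0 | 0 | 0
0 | 1 | 0 | 1 | 0 | 0
0 | 1 | 1 | 0 | 0 | 0
0 | 1 | 1 | 1 | 0 | 0
1 | 0 | 0 | 0 | 0 | 0
1 | 0 | 0 | 1 | 0 | 0
1 | 0 | 1 | 0 | 0 | 0
1 | 0 | 1 | 1 | 0 | 0
1 | 1 | 0 | 0 | 1 | 1
1 | 1 | 0 | 1 | 1 | 1
1 | 1 | 1 | 0 | 1 | 1
1 | 1 | 1 | 1 | 1 | 1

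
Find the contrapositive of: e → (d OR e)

Contrapositive: NOT (d OR e) → NOT e
Note: A statement and its contrapositive are logically equivalent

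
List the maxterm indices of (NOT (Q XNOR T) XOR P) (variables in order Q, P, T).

ΠM(0, 3, 5, 6) = (Q OR P OR T) AND (Q OR NOT P OR NOT T) AND (NOT Q OR P OR NOT T) AND (NOT Q OR NOT P OR T)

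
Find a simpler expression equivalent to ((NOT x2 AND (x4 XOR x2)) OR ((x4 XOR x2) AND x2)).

By distribution ((E AND v) OR (E AND NOT v) = E):
= (x4 XOR x2)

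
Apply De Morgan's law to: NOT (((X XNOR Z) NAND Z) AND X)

NOT ((X XNOR Z) NAND Z) OR NOT X
De Morgan's: NOT(AND of terms) = OR of negations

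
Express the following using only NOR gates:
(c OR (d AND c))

((c NOR ((d NOR d) NOR (c NOR c))) NOR (c NOR ((d NOR d) NOR (c NOR c))))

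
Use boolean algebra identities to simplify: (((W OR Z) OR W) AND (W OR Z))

By absorption (E AND (E OR v) = E):
= (W OR Z)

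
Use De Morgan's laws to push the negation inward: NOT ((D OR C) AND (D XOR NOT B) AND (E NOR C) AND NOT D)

NOT (D OR C) OR NOT (D XOR NOT B) OR NOT (E NOR C) OR D
De Morgan's: NOT(AND of terms) = OR of negations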